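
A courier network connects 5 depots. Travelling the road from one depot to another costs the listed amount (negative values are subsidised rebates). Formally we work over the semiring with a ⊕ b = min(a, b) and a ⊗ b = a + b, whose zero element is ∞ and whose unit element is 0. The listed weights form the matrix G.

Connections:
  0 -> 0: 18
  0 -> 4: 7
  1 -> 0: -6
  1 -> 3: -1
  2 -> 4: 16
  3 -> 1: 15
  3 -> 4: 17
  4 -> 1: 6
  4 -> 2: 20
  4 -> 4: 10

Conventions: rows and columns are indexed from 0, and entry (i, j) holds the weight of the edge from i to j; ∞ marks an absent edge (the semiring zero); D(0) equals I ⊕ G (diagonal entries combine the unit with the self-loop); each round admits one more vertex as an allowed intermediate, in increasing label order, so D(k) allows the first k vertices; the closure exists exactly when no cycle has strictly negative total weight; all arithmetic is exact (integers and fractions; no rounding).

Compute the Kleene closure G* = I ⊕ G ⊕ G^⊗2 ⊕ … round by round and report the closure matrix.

D(0):
  [0, ∞, ∞, ∞, 7]
  [-6, 0, ∞, -1, ∞]
  [∞, ∞, 0, ∞, 16]
  [∞, 15, ∞, 0, 17]
  [∞, 6, 20, ∞, 0]
D(1):
  [0, ∞, ∞, ∞, 7]
  [-6, 0, ∞, -1, 1]
  [∞, ∞, 0, ∞, 16]
  [∞, 15, ∞, 0, 17]
  [∞, 6, 20, ∞, 0]
D(2):
  [0, ∞, ∞, ∞, 7]
  [-6, 0, ∞, -1, 1]
  [∞, ∞, 0, ∞, 16]
  [9, 15, ∞, 0, 16]
  [0, 6, 20, 5, 0]
D(3):
  [0, ∞, ∞, ∞, 7]
  [-6, 0, ∞, -1, 1]
  [∞, ∞, 0, ∞, 16]
  [9, 15, ∞, 0, 16]
  [0, 6, 20, 5, 0]
D(4):
  [0, ∞, ∞, ∞, 7]
  [-6, 0, ∞, -1, 1]
  [∞, ∞, 0, ∞, 16]
  [9, 15, ∞, 0, 16]
  [0, 6, 20, 5, 0]
D(5):
  [0, 13, 27, 12, 7]
  [-6, 0, 21, -1, 1]
  [16, 22, 0, 21, 16]
  [9, 15, 36, 0, 16]
  [0, 6, 20, 5, 0]
Answer: G* = [[0, 13, 27, 12, 7], [-6, 0, 21, -1, 1], [16, 22, 0, 21, 16], [9, 15, 36, 0, 16], [0, 6, 20, 5, 0]]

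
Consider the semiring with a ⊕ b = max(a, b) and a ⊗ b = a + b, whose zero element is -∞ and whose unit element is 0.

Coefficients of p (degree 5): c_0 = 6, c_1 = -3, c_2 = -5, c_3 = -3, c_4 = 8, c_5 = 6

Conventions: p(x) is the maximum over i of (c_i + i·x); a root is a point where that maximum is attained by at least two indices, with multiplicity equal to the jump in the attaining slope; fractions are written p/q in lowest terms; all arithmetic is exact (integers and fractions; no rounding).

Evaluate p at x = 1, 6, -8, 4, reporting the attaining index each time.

p(1) = max(6+0·1=6, -3+1·1=-2, -5+2·1=-3, -3+3·1=0, 8+4·1=12, 6+5·1=11) = 12 (attained by i=4)
p(6) = max(6+0·6=6, -3+1·6=3, -5+2·6=7, -3+3·6=15, 8+4·6=32, 6+5·6=36) = 36 (attained by i=5)
p(-8) = max(6+0·(-8)=6, -3+1·(-8)=-11, -5+2·(-8)=-21, -3+3·(-8)=-27, 8+4·(-8)=-24, 6+5·(-8)=-34) = 6 (attained by i=0)
p(4) = max(6+0·4=6, -3+1·4=1, -5+2·4=3, -3+3·4=9, 8+4·4=24, 6+5·4=26) = 26 (attained by i=5)
Answer: p(1) = 12; p(6) = 36; p(-8) = 6; p(4) = 26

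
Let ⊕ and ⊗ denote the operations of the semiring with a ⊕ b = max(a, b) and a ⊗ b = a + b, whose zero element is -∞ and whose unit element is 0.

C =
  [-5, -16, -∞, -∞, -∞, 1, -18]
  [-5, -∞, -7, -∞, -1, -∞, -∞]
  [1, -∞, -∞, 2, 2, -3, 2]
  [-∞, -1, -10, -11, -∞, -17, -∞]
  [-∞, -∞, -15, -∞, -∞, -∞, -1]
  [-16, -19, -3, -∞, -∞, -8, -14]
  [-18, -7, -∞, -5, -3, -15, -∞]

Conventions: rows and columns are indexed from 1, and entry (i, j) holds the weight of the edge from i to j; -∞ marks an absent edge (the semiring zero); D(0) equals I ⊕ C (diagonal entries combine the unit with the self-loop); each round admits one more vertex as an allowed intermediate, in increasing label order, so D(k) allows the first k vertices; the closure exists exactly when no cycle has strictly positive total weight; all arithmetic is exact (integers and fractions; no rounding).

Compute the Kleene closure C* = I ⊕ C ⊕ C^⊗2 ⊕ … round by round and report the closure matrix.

D(0):
  [0, -16, -∞, -∞, -∞, 1, -18]
  [-5, 0, -7, -∞, -1, -∞, -∞]
  [1, -∞, 0, 2, 2, -3, 2]
  [-∞, -1, -10, 0, -∞, -17, -∞]
  [-∞, -∞, -15, -∞, 0, -∞, -1]
  [-16, -19, -3, -∞, -∞, 0, -14]
  [-18, -7, -∞, -5, -3, -15, 0]
D(1):
  [0, -16, -∞, -∞, -∞, 1, -18]
  [-5, 0, -7, -∞, -1, -4, -23]
  [1, -15, 0, 2, 2, 2, 2]
  [-∞, -1, -10, 0, -∞, -17, -∞]
  [-∞, -∞, -15, -∞, 0, -∞, -1]
  [-16, -19, -3, -∞, -∞, 0, -14]
  [-18, -7, -∞, -5, -3, -15, 0]
D(2):
  [0, -16, -23, -∞, -17, 1, -18]
  [-5, 0, -7, -∞, -1, -4, -23]
  [1, -15, 0, 2, 2, 2, 2]
  [-6, -1, -8, 0, -2, -5, -24]
  [-∞, -∞, -15, -∞, 0, -∞, -1]
  [-16, -19, -3, -∞, -20, 0, -14]
  [-12, -7, -14, -5, -3, -11, 0]
D(3):
  [0, -16, -23, -21, -17, 1, -18]
  [-5, 0, -7, -5, -1, -4, -5]
  [1, -15, 0, 2, 2, 2, 2]
  [-6, -1, -8, 0, -2, -5, -6]
  [-14, -30, -15, -13, 0, -13, -1]
  [-2, -18, -3, -1, -1, 0, -1]
  [-12, -7, -14, -5, -3, -11, 0]
D(4):
  [0, -16, -23, -21, -17, 1, -18]
  [-5, 0, -7, -5, -1, -4, -5]
  [1, 1, 0, 2, 2, 2, 2]
  [-6, -1, -8, 0, -2, -5, -6]
  [-14, -14, -15, -13, 0, -13, -1]
  [-2, -2, -3, -1, -1, 0, -1]
  [-11, -6, -13, -5, -3, -10, 0]
D(5):
  [0, -16, -23, -21, -17, 1, -18]
  [-5, 0, -7, -5, -1, -4, -2]
  [1, 1, 0, 2, 2, 2, 2]
  [-6, -1, -8, 0, -2, -5, -3]
  [-14, -14, -15, -13, 0, -13, -1]
  [-2, -2, -3, -1, -1, 0, -1]
  [-11, -6, -13, -5, -3, -10, 0]
D(6):
  [0, -1, -2, 0, 0, 1, 0]
  [-5, 0, -7, -5, -1, -4, -2]
  [1, 1, 0, 2, 2, 2, 2]
  [-6, -1, -8, 0, -2, -5, -3]
  [-14, -14, -15, -13, 0, -13, -1]
  [-2, -2, -3, -1, -1, 0, -1]
  [-11, -6, -13, -5, -3, -10, 0]
D(7):
  [0, -1, -2, 0, 0, 1, 0]
  [-5, 0, -7, -5, -1, -4, -2]
  [1, 1, 0, 2, 2, 2, 2]
  [-6, -1, -8, 0, -2, -5, -3]
  [-12, -7, -14, -6, 0, -11, -1]
  [-2, -2, -3, -1, -1, 0, -1]
  [-11, -6, -13, -5, -3, -10, 0]
Answer: C* = [[0, -1, -2, 0, 0, 1, 0], [-5, 0, -7, -5, -1, -4, -2], [1, 1, 0, 2, 2, 2, 2], [-6, -1, -8, 0, -2, -5, -3], [-12, -7, -14, -6, 0, -11, -1], [-2, -2, -3, -1, -1, 0, -1], [-11, -6, -13, -5, -3, -10, 0]]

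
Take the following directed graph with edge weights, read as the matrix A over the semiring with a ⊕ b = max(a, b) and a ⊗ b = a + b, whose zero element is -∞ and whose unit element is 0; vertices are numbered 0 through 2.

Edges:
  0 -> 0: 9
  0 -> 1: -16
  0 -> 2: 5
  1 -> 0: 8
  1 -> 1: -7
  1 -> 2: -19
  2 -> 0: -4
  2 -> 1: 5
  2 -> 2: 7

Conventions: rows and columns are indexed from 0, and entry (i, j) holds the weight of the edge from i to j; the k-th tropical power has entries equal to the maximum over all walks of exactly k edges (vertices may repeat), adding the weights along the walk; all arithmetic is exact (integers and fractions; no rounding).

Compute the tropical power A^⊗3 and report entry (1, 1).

A^⊗2:
  [18, 10, 14]
  [17, -8, 13]
  [13, 12, 14]
A^⊗3:
  [27, 19, 23]
  [26, 18, 22]
  [22, 19, 21]
Key observation: the optimum is the walk 1->0->2->1, with weight 8 + 5 + 5 = 18.
Optimal value attained by: walk 1->0->2->1.
Answer: (A^⊗3)[1][1] = 18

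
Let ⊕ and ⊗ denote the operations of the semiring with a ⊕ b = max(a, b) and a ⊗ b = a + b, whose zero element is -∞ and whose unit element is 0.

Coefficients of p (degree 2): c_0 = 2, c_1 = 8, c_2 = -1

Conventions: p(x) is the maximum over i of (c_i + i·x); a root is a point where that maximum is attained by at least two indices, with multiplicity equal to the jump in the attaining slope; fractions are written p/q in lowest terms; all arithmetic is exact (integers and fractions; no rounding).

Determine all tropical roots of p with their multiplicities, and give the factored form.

hull edge (i=0, c=2) to (i=1, c=8): slope 6, span 1
hull edge (i=1, c=8) to (i=2, c=-1): slope -9, span 1
Factored form: p(x) = -1 ⊗ (x ⊕ (-6)) ⊗ (x ⊕ 9)
Answer: roots = -6 (mult 1), 9 (mult 1)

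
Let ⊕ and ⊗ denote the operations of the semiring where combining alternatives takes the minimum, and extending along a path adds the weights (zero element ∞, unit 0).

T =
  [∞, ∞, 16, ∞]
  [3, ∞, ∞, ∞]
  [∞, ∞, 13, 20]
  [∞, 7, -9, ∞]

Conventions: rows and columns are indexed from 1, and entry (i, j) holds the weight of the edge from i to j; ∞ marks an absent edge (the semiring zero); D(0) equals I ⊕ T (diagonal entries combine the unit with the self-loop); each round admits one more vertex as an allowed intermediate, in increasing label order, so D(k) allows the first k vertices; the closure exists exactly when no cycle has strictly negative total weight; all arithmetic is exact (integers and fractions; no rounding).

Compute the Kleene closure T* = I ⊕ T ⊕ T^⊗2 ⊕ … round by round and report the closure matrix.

D(0):
  [0, ∞, 16, ∞]
  [3, 0, ∞, ∞]
  [∞, ∞, 0, 20]
  [∞, 7, -9, 0]
D(1):
  [0, ∞, 16, ∞]
  [3, 0, 19, ∞]
  [∞, ∞, 0, 20]
  [∞, 7, -9, 0]
D(2):
  [0, ∞, 16, ∞]
  [3, 0, 19, ∞]
  [∞, ∞, 0, 20]
  [10, 7, -9, 0]
D(3):
  [0, ∞, 16, 36]
  [3, 0, 19, 39]
  [∞, ∞, 0, 20]
  [10, 7, -9, 0]
D(4):
  [0, 43, 16, 36]
  [3, 0, 19, 39]
  [30, 27, 0, 20]
  [10, 7, -9, 0]
Answer: T* = [[0, 43, 16, 36], [3, 0, 19, 39], [30, 27, 0, 20], [10, 7, -9, 0]]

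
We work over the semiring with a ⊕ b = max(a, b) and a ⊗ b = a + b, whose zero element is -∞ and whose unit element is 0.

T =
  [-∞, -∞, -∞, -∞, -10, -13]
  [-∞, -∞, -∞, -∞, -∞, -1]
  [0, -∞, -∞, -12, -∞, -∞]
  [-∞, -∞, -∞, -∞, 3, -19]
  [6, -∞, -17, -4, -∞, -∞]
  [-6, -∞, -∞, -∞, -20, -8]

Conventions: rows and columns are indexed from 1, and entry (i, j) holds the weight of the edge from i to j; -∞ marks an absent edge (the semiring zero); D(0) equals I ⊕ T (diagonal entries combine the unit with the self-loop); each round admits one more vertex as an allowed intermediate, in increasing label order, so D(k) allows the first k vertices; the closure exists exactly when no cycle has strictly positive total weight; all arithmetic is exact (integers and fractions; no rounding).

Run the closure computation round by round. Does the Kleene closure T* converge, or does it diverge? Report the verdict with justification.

D(0):
  [0, -∞, -∞, -∞, -10, -13]
  [-∞, 0, -∞, -∞, -∞, -1]
  [0, -∞, 0, -12, -∞, -∞]
  [-∞, -∞, -∞, 0, 3, -19]
  [6, -∞, -17, -4, 0, -∞]
  [-6, -∞, -∞, -∞, -20, 0]
D(1):
  [0, -∞, -∞, -∞, -10, -13]
  [-∞, 0, -∞, -∞, -∞, -1]
  [0, -∞, 0, -12, -10, -13]
  [-∞, -∞, -∞, 0, 3, -19]
  [6, -∞, -17, -4, 0, -7]
  [-6, -∞, -∞, -∞, -16, 0]
D(2):
  [0, -∞, -∞, -∞, -10, -13]
  [-∞, 0, -∞, -∞, -∞, -1]
  [0, -∞, 0, -12, -10, -13]
  [-∞, -∞, -∞, 0, 3, -19]
  [6, -∞, -17, -4, 0, -7]
  [-6, -∞, -∞, -∞, -16, 0]
D(3):
  [0, -∞, -∞, -∞, -10, -13]
  [-∞, 0, -∞, -∞, -∞, -1]
  [0, -∞, 0, -12, -10, -13]
  [-∞, -∞, -∞, 0, 3, -19]
  [6, -∞, -17, -4, 0, -7]
  [-6, -∞, -∞, -∞, -16, 0]
D(4):
  [0, -∞, -∞, -∞, -10, -13]
  [-∞, 0, -∞, -∞, -∞, -1]
  [0, -∞, 0, -12, -9, -13]
  [-∞, -∞, -∞, 0, 3, -19]
  [6, -∞, -17, -4, 0, -7]
  [-6, -∞, -∞, -∞, -16, 0]
D(5):
  [0, -∞, -27, -14, -10, -13]
  [-∞, 0, -∞, -∞, -∞, -1]
  [0, -∞, 0, -12, -9, -13]
  [9, -∞, -14, 0, 3, -4]
  [6, -∞, -17, -4, 0, -7]
  [-6, -∞, -33, -20, -16, 0]
D(6):
  [0, -∞, -27, -14, -10, -13]
  [-7, 0, -34, -21, -17, -1]
  [0, -∞, 0, -12, -9, -13]
  [9, -∞, -14, 0, 3, -4]
  [6, -∞, -17, -4, 0, -7]
  [-6, -∞, -33, -20, -16, 0]
Key observation: every diagonal entry stays at the unit through all rounds, so no improving cycle exists.
Answer: CONVERGES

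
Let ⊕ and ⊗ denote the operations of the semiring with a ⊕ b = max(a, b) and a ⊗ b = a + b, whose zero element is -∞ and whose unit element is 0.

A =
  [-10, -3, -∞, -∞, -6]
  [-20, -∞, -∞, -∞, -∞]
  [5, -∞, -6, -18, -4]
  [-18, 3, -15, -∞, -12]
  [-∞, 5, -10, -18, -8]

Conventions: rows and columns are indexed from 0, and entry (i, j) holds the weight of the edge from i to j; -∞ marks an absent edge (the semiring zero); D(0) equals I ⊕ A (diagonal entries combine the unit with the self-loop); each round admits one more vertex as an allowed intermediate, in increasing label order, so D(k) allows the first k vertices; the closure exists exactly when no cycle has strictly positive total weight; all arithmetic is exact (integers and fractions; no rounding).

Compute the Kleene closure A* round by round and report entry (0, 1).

D(0):
  [0, -3, -∞, -∞, -6]
  [-20, 0, -∞, -∞, -∞]
  [5, -∞, 0, -18, -4]
  [-18, 3, -15, 0, -12]
  [-∞, 5, -10, -18, 0]
D(1):
  [0, -3, -∞, -∞, -6]
  [-20, 0, -∞, -∞, -26]
  [5, 2, 0, -18, -1]
  [-18, 3, -15, 0, -12]
  [-∞, 5, -10, -18, 0]
D(2):
  [0, -3, -∞, -∞, -6]
  [-20, 0, -∞, -∞, -26]
  [5, 2, 0, -18, -1]
  [-17, 3, -15, 0, -12]
  [-15, 5, -10, -18, 0]
D(3):
  [0, -3, -∞, -∞, -6]
  [-20, 0, -∞, -∞, -26]
  [5, 2, 0, -18, -1]
  [-10, 3, -15, 0, -12]
  [-5, 5, -10, -18, 0]
D(4):
  [0, -3, -∞, -∞, -6]
  [-20, 0, -∞, -∞, -26]
  [5, 2, 0, -18, -1]
  [-10, 3, -15, 0, -12]
  [-5, 5, -10, -18, 0]
D(5):
  [0, -1, -16, -24, -6]
  [-20, 0, -36, -44, -26]
  [5, 4, 0, -18, -1]
  [-10, 3, -15, 0, -12]
  [-5, 5, -10, -18, 0]
Answer: A*[0][1] = -1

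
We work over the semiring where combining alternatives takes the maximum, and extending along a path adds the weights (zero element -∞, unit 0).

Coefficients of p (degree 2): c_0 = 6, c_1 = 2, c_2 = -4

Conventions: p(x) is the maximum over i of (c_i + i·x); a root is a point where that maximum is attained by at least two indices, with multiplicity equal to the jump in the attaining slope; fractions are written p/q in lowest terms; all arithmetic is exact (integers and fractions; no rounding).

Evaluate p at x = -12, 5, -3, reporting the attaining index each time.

p(-12) = max(6+0·(-12)=6, 2+1·(-12)=-10, -4+2·(-12)=-28) = 6 (attained by i=0)
p(5) = max(6+0·5=6, 2+1·5=7, -4+2·5=6) = 7 (attained by i=1)
p(-3) = max(6+0·(-3)=6, 2+1·(-3)=-1, -4+2·(-3)=-10) = 6 (attained by i=0)
Answer: p(-12) = 6; p(5) = 7; p(-3) = 6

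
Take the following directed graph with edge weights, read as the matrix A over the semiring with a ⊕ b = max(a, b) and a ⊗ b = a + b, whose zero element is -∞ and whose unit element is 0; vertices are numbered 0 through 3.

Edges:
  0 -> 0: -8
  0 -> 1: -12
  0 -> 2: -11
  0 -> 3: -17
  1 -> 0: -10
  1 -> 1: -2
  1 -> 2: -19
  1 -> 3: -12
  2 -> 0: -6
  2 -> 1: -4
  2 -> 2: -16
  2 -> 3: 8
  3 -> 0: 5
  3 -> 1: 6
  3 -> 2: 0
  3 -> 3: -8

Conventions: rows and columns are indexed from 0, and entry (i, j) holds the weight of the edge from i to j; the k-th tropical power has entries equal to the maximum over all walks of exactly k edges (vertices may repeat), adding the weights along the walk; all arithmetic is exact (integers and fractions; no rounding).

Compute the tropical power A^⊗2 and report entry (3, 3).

A^⊗2:
  [-12, -11, -17, -3]
  [-7, -4, -12, -11]
  [13, 14, 8, 0]
  [-3, 4, -6, 8]
Key observation: the optimum is the walk 3->2->3, with weight 0 + 8 = 8.
Optimal value attained by: walk 3->2->3.
Answer: (A^⊗2)[3][3] = 8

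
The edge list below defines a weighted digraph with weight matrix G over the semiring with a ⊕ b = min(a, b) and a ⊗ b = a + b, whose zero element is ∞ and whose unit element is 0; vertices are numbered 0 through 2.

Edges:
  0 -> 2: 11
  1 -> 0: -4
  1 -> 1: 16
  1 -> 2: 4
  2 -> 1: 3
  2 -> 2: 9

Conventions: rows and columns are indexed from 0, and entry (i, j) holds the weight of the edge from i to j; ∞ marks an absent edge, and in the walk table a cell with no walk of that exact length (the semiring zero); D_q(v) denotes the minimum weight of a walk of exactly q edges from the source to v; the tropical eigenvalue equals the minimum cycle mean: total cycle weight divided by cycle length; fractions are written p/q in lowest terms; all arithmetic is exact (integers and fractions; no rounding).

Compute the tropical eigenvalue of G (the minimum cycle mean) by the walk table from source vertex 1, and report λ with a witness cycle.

q=0: [∞, 0, ∞]
q=1: [-4, 16, 4]
q=2: [12, 7, 7]
q=3: [3, 10, 11]
Optimal cycle mean attained by: cycle 0->2->1->0, total 11 + 3 + (-4), length 3.
Answer: λ = 10/3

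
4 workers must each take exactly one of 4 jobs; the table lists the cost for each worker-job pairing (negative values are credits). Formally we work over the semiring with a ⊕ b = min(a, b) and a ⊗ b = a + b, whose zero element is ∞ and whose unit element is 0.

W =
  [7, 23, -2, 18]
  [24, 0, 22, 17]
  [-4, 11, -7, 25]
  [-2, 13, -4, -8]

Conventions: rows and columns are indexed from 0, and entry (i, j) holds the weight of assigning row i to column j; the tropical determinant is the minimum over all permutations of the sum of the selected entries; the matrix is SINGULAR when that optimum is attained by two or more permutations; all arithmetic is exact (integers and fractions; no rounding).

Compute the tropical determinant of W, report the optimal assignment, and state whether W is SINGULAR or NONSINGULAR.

σ = (0, 1, 2, 3): 7 + 0 + (-7) + (-8) = -8
σ = (0, 1, 3, 2): 7 + 0 + 25 + (-4) = 28
σ = (0, 2, 1, 3): 7 + 22 + 11 + (-8) = 32
σ = (0, 2, 3, 1): 7 + 22 + 25 + 13 = 67
σ = (0, 3, 1, 2): 7 + 17 + 11 + (-4) = 31
σ = (0, 3, 2, 1): 7 + 17 + (-7) + 13 = 30
σ = (1, 0, 2, 3): 23 + 24 + (-7) + (-8) = 32
σ = (1, 0, 3, 2): 23 + 24 + 25 + (-4) = 68
σ = (1, 2, 0, 3): 23 + 22 + (-4) + (-8) = 33
σ = (1, 2, 3, 0): 23 + 22 + 25 + (-2) = 68
σ = (1, 3, 0, 2): 23 + 17 + (-4) + (-4) = 32
σ = (1, 3, 2, 0): 23 + 17 + (-7) + (-2) = 31
σ = (2, 0, 1, 3): (-2) + 24 + 11 + (-8) = 25
σ = (2, 0, 3, 1): (-2) + 24 + 25 + 13 = 60
σ = (2, 1, 0, 3): (-2) + 0 + (-4) + (-8) = -14
σ = (2, 1, 3, 0): (-2) + 0 + 25 + (-2) = 21
σ = (2, 3, 0, 1): (-2) + 17 + (-4) + 13 = 24
σ = (2, 3, 1, 0): (-2) + 17 + 11 + (-2) = 24
σ = (3, 0, 1, 2): 18 + 24 + 11 + (-4) = 49
σ = (3, 0, 2, 1): 18 + 24 + (-7) + 13 = 48
σ = (3, 1, 0, 2): 18 + 0 + (-4) + (-4) = 10
σ = (3, 1, 2, 0): 18 + 0 + (-7) + (-2) = 9
σ = (3, 2, 0, 1): 18 + 22 + (-4) + 13 = 49
σ = (3, 2, 1, 0): 18 + 22 + 11 + (-2) = 49
Optimal value attained by: σ = (2, 1, 0, 3).
Answer: det⊕(W) = -14; verdict: NONSINGULAR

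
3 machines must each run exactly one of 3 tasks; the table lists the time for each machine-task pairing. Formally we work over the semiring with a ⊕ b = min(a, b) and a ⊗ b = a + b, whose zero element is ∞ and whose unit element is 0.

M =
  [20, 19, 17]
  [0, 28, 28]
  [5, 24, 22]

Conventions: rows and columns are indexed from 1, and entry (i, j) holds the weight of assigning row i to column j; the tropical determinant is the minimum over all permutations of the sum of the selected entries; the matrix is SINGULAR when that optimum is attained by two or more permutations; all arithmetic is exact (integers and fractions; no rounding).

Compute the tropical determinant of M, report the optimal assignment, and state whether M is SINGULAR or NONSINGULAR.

σ = (1, 2, 3): 20 + 28 + 22 = 70
σ = (1, 3, 2): 20 + 28 + 24 = 72
σ = (2, 1, 3): 19 + 0 + 22 = 41
σ = (2, 3, 1): 19 + 28 + 5 = 52
σ = (3, 1, 2): 17 + 0 + 24 = 41
σ = (3, 2, 1): 17 + 28 + 5 = 50
Optimal value attained by: σ = (2, 1, 3).
Answer: det⊕(M) = 41; verdict: SINGULAR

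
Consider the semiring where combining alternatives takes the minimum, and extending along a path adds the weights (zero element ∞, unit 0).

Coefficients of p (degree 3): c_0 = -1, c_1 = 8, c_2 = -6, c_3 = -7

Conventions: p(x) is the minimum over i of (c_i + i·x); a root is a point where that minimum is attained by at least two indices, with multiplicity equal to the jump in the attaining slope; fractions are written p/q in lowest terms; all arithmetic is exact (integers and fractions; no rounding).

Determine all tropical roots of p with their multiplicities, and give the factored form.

hull edge (i=0, c=-1) to (i=2, c=-6): slope -5/2, span 2
hull edge (i=2, c=-6) to (i=3, c=-7): slope -1, span 1
Factored form: p(x) = -7 ⊗ (x ⊕ 1) ⊗ (x ⊕ 5/2) ⊗ (x ⊕ 5/2)
Answer: roots = 1 (mult 1), 5/2 (mult 2)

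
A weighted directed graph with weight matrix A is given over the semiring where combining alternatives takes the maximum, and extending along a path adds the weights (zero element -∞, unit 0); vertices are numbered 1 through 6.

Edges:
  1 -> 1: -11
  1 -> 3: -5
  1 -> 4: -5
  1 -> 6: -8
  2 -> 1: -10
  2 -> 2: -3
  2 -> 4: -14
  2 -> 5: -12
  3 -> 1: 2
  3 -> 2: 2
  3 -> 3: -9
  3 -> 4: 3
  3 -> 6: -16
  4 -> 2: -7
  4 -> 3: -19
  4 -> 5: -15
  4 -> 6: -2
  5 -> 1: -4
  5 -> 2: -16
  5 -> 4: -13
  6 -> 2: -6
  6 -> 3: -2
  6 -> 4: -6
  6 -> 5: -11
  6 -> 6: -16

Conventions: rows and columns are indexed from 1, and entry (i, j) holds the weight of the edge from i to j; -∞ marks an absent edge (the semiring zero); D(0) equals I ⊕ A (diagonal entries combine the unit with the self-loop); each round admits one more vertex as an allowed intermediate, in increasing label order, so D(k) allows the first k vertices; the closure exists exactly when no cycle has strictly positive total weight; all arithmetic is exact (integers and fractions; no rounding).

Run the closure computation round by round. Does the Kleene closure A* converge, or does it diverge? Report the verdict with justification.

D(0):
  [0, -∞, -5, -5, -∞, -8]
  [-10, 0, -∞, -14, -12, -∞]
  [2, 2, 0, 3, -∞, -16]
  [-∞, -7, -19, 0, -15, -2]
  [-4, -16, -∞, -13, 0, -∞]
  [-∞, -6, -2, -6, -11, 0]
D(1):
  [0, -∞, -5, -5, -∞, -8]
  [-10, 0, -15, -14, -12, -18]
  [2, 2, 0, 3, -∞, -6]
  [-∞, -7, -19, 0, -15, -2]
  [-4, -16, -9, -9, 0, -12]
  [-∞, -6, -2, -6, -11, 0]
D(2):
  [0, -∞, -5, -5, -∞, -8]
  [-10, 0, -15, -14, -12, -18]
  [2, 2, 0, 3, -10, -6]
  [-17, -7, -19, 0, -15, -2]
  [-4, -16, -9, -9, 0, -12]
  [-16, -6, -2, -6, -11, 0]
D(3):
  [0, -3, -5, -2, -15, -8]
  [-10, 0, -15, -12, -12, -18]
  [2, 2, 0, 3, -10, -6]
  [-17, -7, -19, 0, -15, -2]
  [-4, -7, -9, -6, 0, -12]
  [0, 0, -2, 1, -11, 0]
D(4):
  [0, -3, -5, -2, -15, -4]
  [-10, 0, -15, -12, -12, -14]
  [2, 2, 0, 3, -10, 1]
  [-17, -7, -19, 0, -15, -2]
  [-4, -7, -9, -6, 0, -8]
  [0, 0, -2, 1, -11, 0]
D(5):
  [0, -3, -5, -2, -15, -4]
  [-10, 0, -15, -12, -12, -14]
  [2, 2, 0, 3, -10, 1]
  [-17, -7, -19, 0, -15, -2]
  [-4, -7, -9, -6, 0, -8]
  [0, 0, -2, 1, -11, 0]
D(6):
  [0, -3, -5, -2, -15, -4]
  [-10, 0, -15, -12, -12, -14]
  [2, 2, 0, 3, -10, 1]
  [-2, -2, -4, 0, -13, -2]
  [-4, -7, -9, -6, 0, -8]
  [0, 0, -2, 1, -11, 0]
Key observation: every diagonal entry stays at the unit through all rounds, so no improving cycle exists.
Answer: CONVERGES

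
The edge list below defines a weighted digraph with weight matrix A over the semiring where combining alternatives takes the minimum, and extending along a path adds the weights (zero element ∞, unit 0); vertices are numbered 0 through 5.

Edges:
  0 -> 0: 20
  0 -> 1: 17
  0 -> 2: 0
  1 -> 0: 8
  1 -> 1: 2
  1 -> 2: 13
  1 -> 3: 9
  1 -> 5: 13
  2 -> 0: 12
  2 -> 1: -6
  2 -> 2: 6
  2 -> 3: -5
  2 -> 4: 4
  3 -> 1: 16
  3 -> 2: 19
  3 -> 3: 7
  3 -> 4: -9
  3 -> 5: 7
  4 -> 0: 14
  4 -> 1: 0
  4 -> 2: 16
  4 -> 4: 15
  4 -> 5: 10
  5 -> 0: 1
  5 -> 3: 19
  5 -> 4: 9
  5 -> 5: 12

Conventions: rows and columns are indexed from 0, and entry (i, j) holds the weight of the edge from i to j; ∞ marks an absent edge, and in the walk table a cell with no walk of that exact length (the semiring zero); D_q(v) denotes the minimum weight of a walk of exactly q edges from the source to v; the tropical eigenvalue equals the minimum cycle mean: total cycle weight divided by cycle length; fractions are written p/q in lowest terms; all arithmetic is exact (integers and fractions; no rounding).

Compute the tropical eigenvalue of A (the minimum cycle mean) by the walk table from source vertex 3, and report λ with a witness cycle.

q=0: [∞, ∞, ∞, 0, ∞, ∞]
q=1: [∞, 16, 19, 7, -9, 7]
q=2: [5, -9, 7, 14, -2, 1]
q=3: [-1, -7, 4, 0, 5, 4]
q=4: [1, -5, -1, -1, -9, 6]
q=5: [3, -9, 1, -6, -10, 1]
q=6: [-1, -10, 3, -4, -15, 0]
Optimal cycle mean attained by: cycle 0->2->3->4->1->0, total 0 + (-5) + (-9) + 0 + 8, length 5.
Answer: λ = -6/5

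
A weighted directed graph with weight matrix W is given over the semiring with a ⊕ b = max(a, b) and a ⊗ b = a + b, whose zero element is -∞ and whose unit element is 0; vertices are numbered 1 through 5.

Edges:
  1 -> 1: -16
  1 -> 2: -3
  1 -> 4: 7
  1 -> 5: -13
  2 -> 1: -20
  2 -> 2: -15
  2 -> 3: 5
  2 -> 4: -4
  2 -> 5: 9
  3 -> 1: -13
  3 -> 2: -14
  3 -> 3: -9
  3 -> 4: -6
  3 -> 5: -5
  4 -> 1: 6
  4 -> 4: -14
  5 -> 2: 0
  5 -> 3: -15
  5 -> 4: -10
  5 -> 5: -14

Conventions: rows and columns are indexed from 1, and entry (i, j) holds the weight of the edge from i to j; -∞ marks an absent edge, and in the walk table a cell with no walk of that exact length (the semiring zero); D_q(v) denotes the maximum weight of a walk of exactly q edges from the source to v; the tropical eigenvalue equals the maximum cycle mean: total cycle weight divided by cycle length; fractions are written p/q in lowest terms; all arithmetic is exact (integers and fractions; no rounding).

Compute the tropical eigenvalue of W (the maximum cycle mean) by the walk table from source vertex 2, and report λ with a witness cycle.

q=0: [-∞, 0, -∞, -∞, -∞]
q=1: [-20, -15, 5, -4, 9]
q=2: [2, 9, -4, -1, 0]
q=3: [5, 0, 14, 9, 18]
q=4: [15, 18, 5, 12, 9]
q=5: [18, 12, 23, 22, 27]
Optimal cycle mean attained by: cycle 1->4->1, total 7 + 6, length 2.
Answer: λ = 13/2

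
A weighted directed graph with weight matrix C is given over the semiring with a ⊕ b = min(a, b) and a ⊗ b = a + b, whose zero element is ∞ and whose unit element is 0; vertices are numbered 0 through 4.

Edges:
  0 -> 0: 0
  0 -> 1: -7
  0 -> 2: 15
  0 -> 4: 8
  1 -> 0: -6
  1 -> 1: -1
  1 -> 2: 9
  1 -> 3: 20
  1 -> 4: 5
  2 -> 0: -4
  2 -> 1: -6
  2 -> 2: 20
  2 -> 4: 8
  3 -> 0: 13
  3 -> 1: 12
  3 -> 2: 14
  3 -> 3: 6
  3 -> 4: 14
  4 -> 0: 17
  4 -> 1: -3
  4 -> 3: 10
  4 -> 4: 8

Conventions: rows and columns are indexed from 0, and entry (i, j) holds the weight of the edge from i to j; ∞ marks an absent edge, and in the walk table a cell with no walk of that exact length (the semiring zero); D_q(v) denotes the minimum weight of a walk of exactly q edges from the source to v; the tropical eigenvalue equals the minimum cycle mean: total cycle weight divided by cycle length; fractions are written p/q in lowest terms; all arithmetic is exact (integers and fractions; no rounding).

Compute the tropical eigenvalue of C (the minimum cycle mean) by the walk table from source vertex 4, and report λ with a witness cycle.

q=0: [∞, ∞, ∞, ∞, 0]
q=1: [17, -3, ∞, 10, 8]
q=2: [-9, -4, 6, 16, 2]
q=3: [-10, -16, 5, 12, -1]
q=4: [-22, -17, -7, 4, -11]
q=5: [-23, -29, -8, -1, -14]
Optimal cycle mean attained by: cycle 0->1->0, total (-7) + (-6), length 2.
Answer: λ = -13/2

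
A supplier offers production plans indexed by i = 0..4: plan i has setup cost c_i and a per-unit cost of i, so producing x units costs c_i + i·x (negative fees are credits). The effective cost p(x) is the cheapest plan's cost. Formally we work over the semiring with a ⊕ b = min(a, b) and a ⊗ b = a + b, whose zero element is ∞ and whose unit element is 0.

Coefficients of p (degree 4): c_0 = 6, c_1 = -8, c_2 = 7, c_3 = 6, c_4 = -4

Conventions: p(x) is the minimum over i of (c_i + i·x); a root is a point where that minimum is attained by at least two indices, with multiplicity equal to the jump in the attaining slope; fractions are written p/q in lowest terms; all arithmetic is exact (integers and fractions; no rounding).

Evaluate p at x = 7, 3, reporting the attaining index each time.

p(7) = min(6+0·7=6, -8+1·7=-1, 7+2·7=21, 6+3·7=27, -4+4·7=24) = -1 (attained by i=1)
p(3) = min(6+0·3=6, -8+1·3=-5, 7+2·3=13, 6+3·3=15, -4+4·3=8) = -5 (attained by i=1)
Answer: p(7) = -1; p(3) = -5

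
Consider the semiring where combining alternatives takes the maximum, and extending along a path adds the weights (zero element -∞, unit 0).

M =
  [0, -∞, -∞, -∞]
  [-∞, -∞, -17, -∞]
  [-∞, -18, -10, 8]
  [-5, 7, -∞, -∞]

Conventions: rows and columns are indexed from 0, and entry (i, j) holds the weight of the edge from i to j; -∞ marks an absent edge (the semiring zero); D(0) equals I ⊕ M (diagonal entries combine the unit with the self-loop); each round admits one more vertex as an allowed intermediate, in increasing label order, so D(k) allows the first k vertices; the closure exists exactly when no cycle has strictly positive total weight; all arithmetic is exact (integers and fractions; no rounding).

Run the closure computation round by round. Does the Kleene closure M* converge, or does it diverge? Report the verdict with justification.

D(0):
  [0, -∞, -∞, -∞]
  [-∞, 0, -17, -∞]
  [-∞, -18, 0, 8]
  [-5, 7, -∞, 0]
D(1):
  [0, -∞, -∞, -∞]
  [-∞, 0, -17, -∞]
  [-∞, -18, 0, 8]
  [-5, 7, -∞, 0]
D(2):
  [0, -∞, -∞, -∞]
  [-∞, 0, -17, -∞]
  [-∞, -18, 0, 8]
  [-5, 7, -10, 0]
D(3):
  [0, -∞, -∞, -∞]
  [-∞, 0, -17, -9]
  [-∞, -18, 0, 8]
  [-5, 7, -10, 0]
D(4):
  [0, -∞, -∞, -∞]
  [-14, 0, -17, -9]
  [3, 15, 0, 8]
  [-5, 7, -10, 0]
Key observation: every diagonal entry stays at the unit through all rounds, so no improving cycle exists.
Answer: CONVERGES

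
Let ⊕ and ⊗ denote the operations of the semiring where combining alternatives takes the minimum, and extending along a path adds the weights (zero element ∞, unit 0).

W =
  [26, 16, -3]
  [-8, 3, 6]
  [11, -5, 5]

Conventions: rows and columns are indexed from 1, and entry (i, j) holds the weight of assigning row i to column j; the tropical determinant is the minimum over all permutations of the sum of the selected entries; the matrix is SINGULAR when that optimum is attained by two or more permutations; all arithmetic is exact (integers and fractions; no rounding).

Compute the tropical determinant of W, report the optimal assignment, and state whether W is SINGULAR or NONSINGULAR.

σ = (1, 2, 3): 26 + 3 + 5 = 34
σ = (1, 3, 2): 26 + 6 + (-5) = 27
σ = (2, 1, 3): 16 + (-8) + 5 = 13
σ = (2, 3, 1): 16 + 6 + 11 = 33
σ = (3, 1, 2): (-3) + (-8) + (-5) = -16
σ = (3, 2, 1): (-3) + 3 + 11 = 11
Optimal value attained by: σ = (3, 1, 2).
Answer: det⊕(W) = -16; verdict: NONSINGULAR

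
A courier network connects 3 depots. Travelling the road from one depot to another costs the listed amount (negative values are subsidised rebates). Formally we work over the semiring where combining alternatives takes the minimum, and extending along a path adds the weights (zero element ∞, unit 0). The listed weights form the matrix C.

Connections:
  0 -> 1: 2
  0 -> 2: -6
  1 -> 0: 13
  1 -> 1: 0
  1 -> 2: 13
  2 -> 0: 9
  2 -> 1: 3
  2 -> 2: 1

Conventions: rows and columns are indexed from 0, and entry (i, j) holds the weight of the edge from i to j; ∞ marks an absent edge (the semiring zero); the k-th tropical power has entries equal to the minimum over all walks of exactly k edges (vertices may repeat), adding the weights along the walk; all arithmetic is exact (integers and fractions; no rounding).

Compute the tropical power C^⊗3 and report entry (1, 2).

C^⊗2:
  [3, -3, -5]
  [13, 0, 7]
  [10, 3, 2]
C^⊗3:
  [4, -3, -4]
  [13, 0, 7]
  [11, 3, 3]
Key observation: the optimum is the walk 1->1->0->2, with weight 0 + 13 + (-6) = 7.
Optimal value attained by: walk 1->1->0->2.
Answer: (C^⊗3)[1][2] = 7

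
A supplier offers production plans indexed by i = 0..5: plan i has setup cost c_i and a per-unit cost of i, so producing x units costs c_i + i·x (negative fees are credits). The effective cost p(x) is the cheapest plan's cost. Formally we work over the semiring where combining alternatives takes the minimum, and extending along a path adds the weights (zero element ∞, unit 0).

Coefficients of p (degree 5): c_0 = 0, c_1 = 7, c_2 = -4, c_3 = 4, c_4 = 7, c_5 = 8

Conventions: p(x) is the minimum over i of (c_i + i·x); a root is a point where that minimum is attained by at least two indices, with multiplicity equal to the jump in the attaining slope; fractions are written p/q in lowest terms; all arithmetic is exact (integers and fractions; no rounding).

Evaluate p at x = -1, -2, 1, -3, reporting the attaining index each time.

p(-1) = min(0+0·(-1)=0, 7+1·(-1)=6, -4+2·(-1)=-6, 4+3·(-1)=1, 7+4·(-1)=3, 8+5·(-1)=3) = -6 (attained by i=2)
p(-2) = min(0+0·(-2)=0, 7+1·(-2)=5, -4+2·(-2)=-8, 4+3·(-2)=-2, 7+4·(-2)=-1, 8+5·(-2)=-2) = -8 (attained by i=2)
p(1) = min(0+0·1=0, 7+1·1=8, -4+2·1=-2, 4+3·1=7, 7+4·1=11, 8+5·1=13) = -2 (attained by i=2)
p(-3) = min(0+0·(-3)=0, 7+1·(-3)=4, -4+2·(-3)=-10, 4+3·(-3)=-5, 7+4·(-3)=-5, 8+5·(-3)=-7) = -10 (attained by i=2)
Answer: p(-1) = -6; p(-2) = -8; p(1) = -2; p(-3) = -10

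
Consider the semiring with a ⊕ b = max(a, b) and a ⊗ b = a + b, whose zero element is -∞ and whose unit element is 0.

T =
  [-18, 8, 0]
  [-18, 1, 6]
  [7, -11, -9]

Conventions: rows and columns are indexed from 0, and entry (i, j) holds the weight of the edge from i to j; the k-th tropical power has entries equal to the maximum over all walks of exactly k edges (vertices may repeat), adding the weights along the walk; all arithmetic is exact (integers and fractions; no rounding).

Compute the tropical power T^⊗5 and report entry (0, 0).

T^⊗2:
  [7, 9, 14]
  [13, 2, 7]
  [-2, 15, 7]
T^⊗3:
  [21, 15, 15]
  [14, 21, 13]
  [14, 16, 21]
T^⊗4:
  [22, 29, 21]
  [20, 22, 27]
  [28, 22, 22]
T^⊗5:
  [28, 30, 35]
  [34, 28, 28]
  [29, 36, 28]
Key observation: the optimum is the walk 0->1->2->0->2->0, with weight 8 + 6 + 7 + 0 + 7 = 28.
Optimal value attained by: walk 0->1->2->0->2->0.
Answer: (T^⊗5)[0][0] = 28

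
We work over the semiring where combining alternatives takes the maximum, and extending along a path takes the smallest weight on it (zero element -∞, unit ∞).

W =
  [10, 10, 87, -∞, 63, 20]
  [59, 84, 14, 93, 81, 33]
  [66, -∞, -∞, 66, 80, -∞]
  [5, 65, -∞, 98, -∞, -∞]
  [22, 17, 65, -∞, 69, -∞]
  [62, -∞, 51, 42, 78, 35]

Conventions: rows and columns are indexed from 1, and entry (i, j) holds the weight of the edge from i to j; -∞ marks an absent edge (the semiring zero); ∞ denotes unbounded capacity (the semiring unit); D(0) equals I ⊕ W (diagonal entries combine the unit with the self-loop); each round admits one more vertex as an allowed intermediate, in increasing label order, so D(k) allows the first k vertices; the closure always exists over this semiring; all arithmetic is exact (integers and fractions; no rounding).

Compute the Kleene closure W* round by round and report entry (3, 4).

D(0):
  [∞, 10, 87, -∞, 63, 20]
  [59, ∞, 14, 93, 81, 33]
  [66, -∞, ∞, 66, 80, -∞]
  [5, 65, -∞, ∞, -∞, -∞]
  [22, 17, 65, -∞, ∞, -∞]
  [62, -∞, 51, 42, 78, ∞]
D(1):
  [∞, 10, 87, -∞, 63, 20]
  [59, ∞, 59, 93, 81, 33]
  [66, 10, ∞, 66, 80, 20]
  [5, 65, 5, ∞, 5, 5]
  [22, 17, 65, -∞, ∞, 20]
  [62, 10, 62, 42, 78, ∞]
D(2):
  [∞, 10, 87, 10, 63, 20]
  [59, ∞, 59, 93, 81, 33]
  [66, 10, ∞, 66, 80, 20]
  [59, 65, 59, ∞, 65, 33]
  [22, 17, 65, 17, ∞, 20]
  [62, 10, 62, 42, 78, ∞]
D(3):
  [∞, 10, 87, 66, 80, 20]
  [59, ∞, 59, 93, 81, 33]
  [66, 10, ∞, 66, 80, 20]
  [59, 65, 59, ∞, 65, 33]
  [65, 17, 65, 65, ∞, 20]
  [62, 10, 62, 62, 78, ∞]
D(4):
  [∞, 65, 87, 66, 80, 33]
  [59, ∞, 59, 93, 81, 33]
  [66, 65, ∞, 66, 80, 33]
  [59, 65, 59, ∞, 65, 33]
  [65, 65, 65, 65, ∞, 33]
  [62, 62, 62, 62, 78, ∞]
D(5):
  [∞, 65, 87, 66, 80, 33]
  [65, ∞, 65, 93, 81, 33]
  [66, 65, ∞, 66, 80, 33]
  [65, 65, 65, ∞, 65, 33]
  [65, 65, 65, 65, ∞, 33]
  [65, 65, 65, 65, 78, ∞]
D(6):
  [∞, 65, 87, 66, 80, 33]
  [65, ∞, 65, 93, 81, 33]
  [66, 65, ∞, 66, 80, 33]
  [65, 65, 65, ∞, 65, 33]
  [65, 65, 65, 65, ∞, 33]
  [65, 65, 65, 65, 78, ∞]
Answer: W*[3][4] = 66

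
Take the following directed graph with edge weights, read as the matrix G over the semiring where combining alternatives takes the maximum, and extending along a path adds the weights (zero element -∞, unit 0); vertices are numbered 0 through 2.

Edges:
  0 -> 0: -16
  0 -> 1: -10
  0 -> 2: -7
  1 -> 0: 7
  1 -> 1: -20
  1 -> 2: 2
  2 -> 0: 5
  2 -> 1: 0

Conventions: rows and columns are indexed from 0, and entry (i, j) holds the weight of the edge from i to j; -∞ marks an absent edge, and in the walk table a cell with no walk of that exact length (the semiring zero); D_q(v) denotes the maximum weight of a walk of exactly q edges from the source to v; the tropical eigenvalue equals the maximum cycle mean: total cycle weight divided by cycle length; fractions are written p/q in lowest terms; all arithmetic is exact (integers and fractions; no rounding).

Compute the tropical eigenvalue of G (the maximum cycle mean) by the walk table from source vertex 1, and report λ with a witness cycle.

q=0: [-∞, 0, -∞]
q=1: [7, -20, 2]
q=2: [7, 2, 0]
q=3: [9, 0, 4]
Optimal cycle mean attained by: cycle 1->2->1, total 2 + 0, length 2.
Answer: λ = 1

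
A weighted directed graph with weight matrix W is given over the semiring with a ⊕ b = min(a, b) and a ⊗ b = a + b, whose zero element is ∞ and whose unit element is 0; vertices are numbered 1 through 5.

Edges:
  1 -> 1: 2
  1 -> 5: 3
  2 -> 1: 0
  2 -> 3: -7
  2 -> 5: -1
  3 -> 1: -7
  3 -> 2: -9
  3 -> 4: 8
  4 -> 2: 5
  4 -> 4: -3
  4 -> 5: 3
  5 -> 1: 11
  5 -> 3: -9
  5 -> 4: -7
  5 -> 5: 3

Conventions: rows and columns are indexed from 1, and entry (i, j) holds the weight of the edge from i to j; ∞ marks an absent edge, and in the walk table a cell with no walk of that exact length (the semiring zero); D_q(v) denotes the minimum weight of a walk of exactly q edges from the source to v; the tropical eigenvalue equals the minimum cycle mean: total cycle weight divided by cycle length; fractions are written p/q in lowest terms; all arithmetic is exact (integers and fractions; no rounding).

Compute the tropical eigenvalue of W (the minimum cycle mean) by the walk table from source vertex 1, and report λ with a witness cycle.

q=0: [0, ∞, ∞, ∞, ∞]
q=1: [2, ∞, ∞, ∞, 3]
q=2: [4, ∞, -6, -4, 5]
q=3: [-13, -15, -4, -7, -1]
q=4: [-15, -13, -22, -10, -16]
q=5: [-29, -31, -25, -23, -14]
Optimal cycle mean attained by: cycle 2->3->2, total (-7) + (-9), length 2.
Answer: λ = -8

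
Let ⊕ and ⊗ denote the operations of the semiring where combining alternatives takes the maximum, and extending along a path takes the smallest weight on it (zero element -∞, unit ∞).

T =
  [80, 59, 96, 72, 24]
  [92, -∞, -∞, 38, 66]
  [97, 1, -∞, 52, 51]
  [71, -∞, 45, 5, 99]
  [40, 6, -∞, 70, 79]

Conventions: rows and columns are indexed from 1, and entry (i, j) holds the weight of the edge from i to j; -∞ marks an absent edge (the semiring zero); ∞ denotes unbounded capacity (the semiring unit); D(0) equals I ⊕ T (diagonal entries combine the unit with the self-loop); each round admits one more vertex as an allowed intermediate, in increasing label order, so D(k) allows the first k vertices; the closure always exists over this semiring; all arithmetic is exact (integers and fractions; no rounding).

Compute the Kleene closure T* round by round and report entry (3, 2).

D(0):
  [∞, 59, 96, 72, 24]
  [92, ∞, -∞, 38, 66]
  [97, 1, ∞, 52, 51]
  [71, -∞, 45, ∞, 99]
  [40, 6, -∞, 70, ∞]
D(1):
  [∞, 59, 96, 72, 24]
  [92, ∞, 92, 72, 66]
  [97, 59, ∞, 72, 51]
  [71, 59, 71, ∞, 99]
  [40, 40, 40, 70, ∞]
D(2):
  [∞, 59, 96, 72, 59]
  [92, ∞, 92, 72, 66]
  [97, 59, ∞, 72, 59]
  [71, 59, 71, ∞, 99]
  [40, 40, 40, 70, ∞]
D(3):
  [∞, 59, 96, 72, 59]
  [92, ∞, 92, 72, 66]
  [97, 59, ∞, 72, 59]
  [71, 59, 71, ∞, 99]
  [40, 40, 40, 70, ∞]
D(4):
  [∞, 59, 96, 72, 72]
  [92, ∞, 92, 72, 72]
  [97, 59, ∞, 72, 72]
  [71, 59, 71, ∞, 99]
  [70, 59, 70, 70, ∞]
D(5):
  [∞, 59, 96, 72, 72]
  [92, ∞, 92, 72, 72]
  [97, 59, ∞, 72, 72]
  [71, 59, 71, ∞, 99]
  [70, 59, 70, 70, ∞]
Answer: T*[3][2] = 59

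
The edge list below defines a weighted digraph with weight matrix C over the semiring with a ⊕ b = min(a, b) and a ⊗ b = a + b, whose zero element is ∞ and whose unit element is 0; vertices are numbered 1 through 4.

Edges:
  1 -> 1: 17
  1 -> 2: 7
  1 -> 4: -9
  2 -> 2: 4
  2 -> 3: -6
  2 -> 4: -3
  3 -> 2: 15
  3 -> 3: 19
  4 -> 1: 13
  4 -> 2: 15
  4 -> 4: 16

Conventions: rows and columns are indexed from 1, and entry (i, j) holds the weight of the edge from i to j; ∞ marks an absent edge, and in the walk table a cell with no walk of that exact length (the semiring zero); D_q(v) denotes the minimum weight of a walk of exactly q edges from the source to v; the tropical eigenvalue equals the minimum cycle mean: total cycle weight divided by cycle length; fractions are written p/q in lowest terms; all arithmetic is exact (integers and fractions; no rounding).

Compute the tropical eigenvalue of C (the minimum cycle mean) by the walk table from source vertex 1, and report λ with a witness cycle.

q=0: [0, ∞, ∞, ∞]
q=1: [17, 7, ∞, -9]
q=2: [4, 6, 1, 4]
q=3: [17, 10, 0, -5]
q=4: [8, 10, 4, 7]
Optimal cycle mean attained by: cycle 1->4->1, total (-9) + 13, length 2.
Answer: λ = 2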